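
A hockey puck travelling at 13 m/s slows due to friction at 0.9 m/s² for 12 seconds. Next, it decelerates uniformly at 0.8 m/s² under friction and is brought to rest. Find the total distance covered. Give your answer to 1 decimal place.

Phase 1 (decelerating): v₀ = 13.0 m/s, a = -0.9 m/s².
v = v₀ + at = 13.0 + (-0.9)(12) = 2.20 m/s
Δx = v₀t + ½at² = 13.0·12 + 0.5·-0.9·12² = 91.2 m

Phase 2 (decelerating): v₀ = 2.20 m/s, a = -0.8 m/s².
v = v₀ + at → t = (0 − 2.20) / -0.8 = 2.75 s
v² = v₀² + 2aΔx → Δx = (0² − 2.20²)/(2·-0.8) = 3.02 m
Total distance = 91.2 + 3.02 = 94.2 m

94.2 m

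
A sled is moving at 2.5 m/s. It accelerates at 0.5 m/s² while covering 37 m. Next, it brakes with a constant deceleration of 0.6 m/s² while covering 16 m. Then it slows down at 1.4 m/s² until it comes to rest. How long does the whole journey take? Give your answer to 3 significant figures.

14.4 s

Phase 1 (accelerating): v₀ = 2.50 m/s, a = 0.5 m/s².
v² = v₀² + 2aΔx = 2.50² + 2·0.5·37 = 43.2 → v = 6.58 m/s
t = (v − v₀)/a = (6.58 − 2.50)/0.5 = 8.15 s

Phase 2 (decelerating): v₀ = 6.58 m/s, a = -0.6 m/s².
v² = v₀² + 2aΔx = 6.58² + 2·-0.6·16 = 24.1 → v = 4.90 m/s
t = (v − v₀)/a = (4.90 − 6.58)/-0.6 = 2.79 s

Phase 3 (decelerating): v₀ = 4.90 m/s, a = -1.4 m/s².
v = v₀ + at → t = (0 − 4.90) / -1.4 = 3.50 s
v² = v₀² + 2aΔx → Δx = (0² − 4.90²)/(2·-1.4) = 8.59 m
Total time = 8.15 + 2.79 + 3.50 = 14.4 s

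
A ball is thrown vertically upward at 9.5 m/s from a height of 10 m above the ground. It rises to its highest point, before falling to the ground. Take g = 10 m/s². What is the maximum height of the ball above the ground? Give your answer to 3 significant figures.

14.5 m

Phase 1 (rising): v₀ = 9.50 m/s, a = -10 m/s².
v = v₀ + at → t = (0 − 9.50) / -10 = 0.950 s
v² = v₀² + 2aΔx → Δx = (0² − 9.50²)/(2·-10) = 4.51 m
Maximum height = 10 + 4.51 = 14.5 m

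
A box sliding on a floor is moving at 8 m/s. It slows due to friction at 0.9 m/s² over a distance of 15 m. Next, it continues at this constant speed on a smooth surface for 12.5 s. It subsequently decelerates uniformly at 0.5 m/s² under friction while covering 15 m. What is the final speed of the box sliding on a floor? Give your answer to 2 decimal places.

Phase 1 (decelerating): v₀ = 8.00 m/s, a = -0.9 m/s².
v² = v₀² + 2aΔx = 8.00² + 2·-0.9·15 = 37.0 → v = 6.08 m/s
t = (v − v₀)/a = (6.08 − 8.00)/-0.9 = 2.13 s

Phase 2 (constant speed): v₀ = 6.08 m/s, a = 0 m/s².
v = v₀ + at = 6.08 + (0)(12.5) = 6.08 m/s
Δx = v₀t + ½at² = 6.08·12.5 + 0.5·0·12.5² = 76.0 m

Phase 3 (decelerating): v₀ = 6.08 m/s, a = -0.5 m/s².
v² = v₀² + 2aΔx = 6.08² + 2·-0.5·15 = 22.0 → v = 4.69 m/s
t = (v − v₀)/a = (4.69 − 6.08)/-0.5 = 2.78 s
Final speed = 4.69 m/s

4.69 m/s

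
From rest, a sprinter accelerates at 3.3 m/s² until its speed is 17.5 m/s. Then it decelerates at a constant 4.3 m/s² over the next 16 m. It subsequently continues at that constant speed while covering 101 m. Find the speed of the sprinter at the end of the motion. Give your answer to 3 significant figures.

Phase 1 (accelerating): v₀ = 0 m/s, a = 3.3 m/s².
v = v₀ + at → t = (17.5 − 0) / 3.3 = 5.30 s
v² = v₀² + 2aΔx → Δx = (17.5² − 0²)/(2·3.3) = 46.4 m

Phase 2 (decelerating): v₀ = 17.5 m/s, a = -4.3 m/s².
v² = v₀² + 2aΔx = 17.5² + 2·-4.3·16 = 169 → v = 13.0 m/s
t = (v − v₀)/a = (13.0 − 17.5)/-4.3 = 1.05 s

Phase 3 (constant speed): v₀ = 13.0 m/s, a = 0 m/s².
Constant speed: t = d/v = 101/13.0 = 7.78 s
Final speed = 13.0 m/s

13.0 m/s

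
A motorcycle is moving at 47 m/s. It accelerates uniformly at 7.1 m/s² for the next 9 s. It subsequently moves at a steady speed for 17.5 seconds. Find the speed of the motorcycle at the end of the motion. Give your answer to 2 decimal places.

110.90 m/s

Phase 1 (accelerating): v₀ = 47.0 m/s, a = 7.1 m/s².
v = v₀ + at = 47.0 + (7.1)(9) = 111 m/s
Δx = v₀t + ½at² = 47.0·9 + 0.5·7.1·9² = 711 m

Phase 2 (constant speed): v₀ = 111 m/s, a = 0 m/s².
v = v₀ + at = 111 + (0)(17.5) = 111 m/s
Δx = v₀t + ½at² = 111·17.5 + 0.5·0·17.5² = 1940 m
Final speed = 111 m/s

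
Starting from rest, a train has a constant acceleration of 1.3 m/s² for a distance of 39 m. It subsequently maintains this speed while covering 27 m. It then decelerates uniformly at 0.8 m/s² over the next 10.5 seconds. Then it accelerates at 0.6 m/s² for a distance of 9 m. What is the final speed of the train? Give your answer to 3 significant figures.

3.69 m/s

Phase 1 (accelerating): v₀ = 0 m/s, a = 1.3 m/s².
v² = v₀² + 2aΔx = 0² + 2·1.3·39 = 101 → v = 10.1 m/s
t = (v − v₀)/a = (10.1 − 0)/1.3 = 7.75 s

Phase 2 (constant speed): v₀ = 10.1 m/s, a = 0 m/s².
Constant speed: t = d/v = 27/10.1 = 2.68 s

Phase 3 (decelerating): v₀ = 10.1 m/s, a = -0.8 m/s².
v = v₀ + at = 10.1 + (-0.8)(10.5) = 1.67 m/s
Δx = v₀t + ½at² = 10.1·10.5 + 0.5·-0.8·10.5² = 61.6 m

Phase 4 (accelerating): v₀ = 1.67 m/s, a = 0.6 m/s².
v² = v₀² + 2aΔx = 1.67² + 2·0.6·9 = 13.6 → v = 3.69 m/s
t = (v − v₀)/a = (3.69 − 1.67)/0.6 = 3.36 s
Final speed = 3.69 m/s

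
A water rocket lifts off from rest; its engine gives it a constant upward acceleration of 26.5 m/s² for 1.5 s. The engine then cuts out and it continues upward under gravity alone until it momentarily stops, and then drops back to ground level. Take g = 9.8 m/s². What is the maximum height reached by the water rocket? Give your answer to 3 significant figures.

Phase 1 (powered ascent): v₀ = 0 m/s, a = 26.5 m/s².
v = v₀ + at = 0 + (26.5)(1.5) = 39.8 m/s
Δx = v₀t + ½at² = 0·1.5 + 0.5·26.5·1.5² = 29.8 m

Phase 2 (coasting upward): v₀ = 39.8 m/s, a = -9.8 m/s².
v = v₀ + at → t = (0 − 39.8) / -9.8 = 4.06 s
v² = v₀² + 2aΔx → Δx = (0² − 39.8²)/(2·-9.8) = 80.6 m
Maximum height = 29.8 + 80.6 = 110 m

110 m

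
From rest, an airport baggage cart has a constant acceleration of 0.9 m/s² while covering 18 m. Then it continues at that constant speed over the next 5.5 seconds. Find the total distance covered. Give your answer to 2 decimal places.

49.31 m

Phase 1 (accelerating): v₀ = 0 m/s, a = 0.9 m/s².
v² = v₀² + 2aΔx = 0² + 2·0.9·18 = 32.4 → v = 5.69 m/s
t = (v − v₀)/a = (5.69 − 0)/0.9 = 6.32 s

Phase 2 (constant speed): v₀ = 5.69 m/s, a = 0 m/s².
v = v₀ + at = 5.69 + (0)(5.5) = 5.69 m/s
Δx = v₀t + ½at² = 5.69·5.5 + 0.5·0·5.5² = 31.3 m
Total distance = 18.0 + 31.3 = 49.3 m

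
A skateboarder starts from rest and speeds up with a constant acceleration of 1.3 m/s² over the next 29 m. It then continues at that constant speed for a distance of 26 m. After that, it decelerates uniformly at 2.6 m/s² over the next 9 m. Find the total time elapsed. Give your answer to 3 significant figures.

11.0 s

Phase 1 (accelerating): v₀ = 0 m/s, a = 1.3 m/s².
v² = v₀² + 2aΔx = 0² + 2·1.3·29 = 75.4 → v = 8.68 m/s
t = (v − v₀)/a = (8.68 − 0)/1.3 = 6.68 s

Phase 2 (constant speed): v₀ = 8.68 m/s, a = 0 m/s².
Constant speed: t = d/v = 26/8.68 = 2.99 s

Phase 3 (decelerating): v₀ = 8.68 m/s, a = -2.6 m/s².
v² = v₀² + 2aΔx = 8.68² + 2·-2.6·9 = 28.6 → v = 5.35 m/s
t = (v − v₀)/a = (5.35 − 8.68)/-2.6 = 1.28 s
Total time = 6.68 + 2.99 + 1.28 = 11.0 s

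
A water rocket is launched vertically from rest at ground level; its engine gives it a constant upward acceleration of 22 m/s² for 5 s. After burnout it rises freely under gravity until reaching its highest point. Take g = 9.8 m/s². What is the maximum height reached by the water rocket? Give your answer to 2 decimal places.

Phase 1 (powered ascent): v₀ = 0 m/s, a = 22 m/s².
v = v₀ + at = 0 + (22)(5) = 110 m/s
Δx = v₀t + ½at² = 0·5 + 0.5·22·5² = 275 m

Phase 2 (coasting upward): v₀ = 110 m/s, a = -9.8 m/s².
v = v₀ + at → t = (0 − 110) / -9.8 = 11.2 s
v² = v₀² + 2aΔx → Δx = (0² − 110²)/(2·-9.8) = 617 m
Maximum height = 275 + 617 = 892 m

892.35 m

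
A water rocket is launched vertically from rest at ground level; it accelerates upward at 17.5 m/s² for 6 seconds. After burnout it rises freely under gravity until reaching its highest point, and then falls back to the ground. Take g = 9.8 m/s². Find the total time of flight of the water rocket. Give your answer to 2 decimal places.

30.10 s

Phase 1 (powered ascent): v₀ = 0 m/s, a = 17.5 m/s².
v = v₀ + at = 0 + (17.5)(6) = 105 m/s
Δx = v₀t + ½at² = 0·6 + 0.5·17.5·6² = 315 m

Phase 2 (coasting upward): v₀ = 105 m/s, a = -9.8 m/s².
v = v₀ + at → t = (0 − 105) / -9.8 = 10.7 s
v² = v₀² + 2aΔx → Δx = (0² − 105²)/(2·-9.8) = 562 m

Phase 3 (free fall): v₀ = 0 m/s, a = -9.8 m/s².
Falls 878 m from rest: t = √(2·878/9.8) = 13.4 s; v = g·t = 131 m/s.
Total time = 6.00 + 10.7 + 13.4 = 30.1 s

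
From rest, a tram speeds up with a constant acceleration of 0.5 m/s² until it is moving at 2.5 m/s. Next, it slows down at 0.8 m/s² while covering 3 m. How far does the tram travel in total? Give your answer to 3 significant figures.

9.25 m

Phase 1 (accelerating): v₀ = 0 m/s, a = 0.5 m/s².
v = v₀ + at → t = (2.5 − 0) / 0.5 = 5.00 s
v² = v₀² + 2aΔx → Δx = (2.5² − 0²)/(2·0.5) = 6.25 m

Phase 2 (decelerating): v₀ = 2.50 m/s, a = -0.8 m/s².
v² = v₀² + 2aΔx = 2.50² + 2·-0.8·3 = 1.45 → v = 1.20 m/s
t = (v − v₀)/a = (1.20 − 2.50)/-0.8 = 1.62 s
Total distance = 6.25 + 3.00 = 9.25 m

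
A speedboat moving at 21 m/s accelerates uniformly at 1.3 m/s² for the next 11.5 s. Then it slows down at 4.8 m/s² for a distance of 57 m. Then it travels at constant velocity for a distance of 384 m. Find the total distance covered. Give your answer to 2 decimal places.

Phase 1 (accelerating): v₀ = 21.0 m/s, a = 1.3 m/s².
v = v₀ + at = 21.0 + (1.3)(11.5) = 36.0 m/s
Δx = v₀t + ½at² = 21.0·11.5 + 0.5·1.3·11.5² = 327 m

Phase 2 (decelerating): v₀ = 36.0 m/s, a = -4.8 m/s².
v² = v₀² + 2aΔx = 36.0² + 2·-4.8·57 = 745 → v = 27.3 m/s
t = (v − v₀)/a = (27.3 − 36.0)/-4.8 = 1.80 s

Phase 3 (constant speed): v₀ = 27.3 m/s, a = 0 m/s².
Constant speed: t = d/v = 384/27.3 = 14.1 s
Total distance = 327 + 57.0 + 384 = 768 m

768.46 m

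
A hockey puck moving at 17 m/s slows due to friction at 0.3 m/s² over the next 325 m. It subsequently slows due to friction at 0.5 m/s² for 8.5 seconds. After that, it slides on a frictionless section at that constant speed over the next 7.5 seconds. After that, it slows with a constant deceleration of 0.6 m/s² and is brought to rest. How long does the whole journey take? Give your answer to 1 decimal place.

Phase 1 (decelerating): v₀ = 17.0 m/s, a = -0.3 m/s².
v² = v₀² + 2aΔx = 17.0² + 2·-0.3·325 = 94.0 → v = 9.70 m/s
t = (v − v₀)/a = (9.70 − 17.0)/-0.3 = 24.3 s

Phase 2 (decelerating): v₀ = 9.70 m/s, a = -0.5 m/s².
v = v₀ + at = 9.70 + (-0.5)(8.5) = 5.45 m/s
Δx = v₀t + ½at² = 9.70·8.5 + 0.5·-0.5·8.5² = 64.3 m

Phase 3 (constant speed): v₀ = 5.45 m/s, a = 0 m/s².
v = v₀ + at = 5.45 + (0)(7.5) = 5.45 m/s
Δx = v₀t + ½at² = 5.45·7.5 + 0.5·0·7.5² = 40.8 m

Phase 4 (decelerating): v₀ = 5.45 m/s, a = -0.6 m/s².
v = v₀ + at → t = (0 − 5.45) / -0.6 = 9.08 s
v² = v₀² + 2aΔx → Δx = (0² − 5.45²)/(2·-0.6) = 24.7 m
Total time = 24.3 + 8.50 + 7.50 + 9.08 = 49.4 s

49.4 s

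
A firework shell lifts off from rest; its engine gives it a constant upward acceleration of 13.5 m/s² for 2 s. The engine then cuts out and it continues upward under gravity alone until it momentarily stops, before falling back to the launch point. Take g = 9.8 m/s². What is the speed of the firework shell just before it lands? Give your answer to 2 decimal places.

Phase 1 (powered ascent): v₀ = 0 m/s, a = 13.5 m/s².
v = v₀ + at = 0 + (13.5)(2) = 27.0 m/s
Δx = v₀t + ½at² = 0·2 + 0.5·13.5·2² = 27.0 m

Phase 2 (coasting upward): v₀ = 27.0 m/s, a = -9.8 m/s².
v = v₀ + at → t = (0 − 27.0) / -9.8 = 2.76 s
v² = v₀² + 2aΔx → Δx = (0² − 27.0²)/(2·-9.8) = 37.2 m

Phase 3 (free fall): v₀ = 0 m/s, a = -9.8 m/s².
Falls 64.2 m from rest: t = √(2·64.2/9.8) = 3.62 s; v = g·t = 35.5 m/s.
Impact speed = 35.5 m/s

35.47 m/s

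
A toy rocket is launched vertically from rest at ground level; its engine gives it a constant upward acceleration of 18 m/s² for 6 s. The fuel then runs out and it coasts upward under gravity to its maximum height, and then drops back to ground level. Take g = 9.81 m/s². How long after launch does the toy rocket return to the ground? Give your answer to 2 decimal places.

30.69 s

Phase 1 (powered ascent): v₀ = 0 m/s, a = 18 m/s².
v = v₀ + at = 0 + (18)(6) = 108 m/s
Δx = v₀t + ½at² = 0·6 + 0.5·18·6² = 324 m

Phase 2 (coasting upward): v₀ = 108 m/s, a = -9.81 m/s².
v = v₀ + at → t = (0 − 108) / -9.81 = 11.0 s
v² = v₀² + 2aΔx → Δx = (0² − 108²)/(2·-9.81) = 594 m

Phase 3 (free fall): v₀ = 0 m/s, a = -9.81 m/s².
Falls 918 m from rest: t = √(2·918/9.81) = 13.7 s; v = g·t = 134 m/s.
Total time = 6.00 + 11.0 + 13.7 = 30.7 s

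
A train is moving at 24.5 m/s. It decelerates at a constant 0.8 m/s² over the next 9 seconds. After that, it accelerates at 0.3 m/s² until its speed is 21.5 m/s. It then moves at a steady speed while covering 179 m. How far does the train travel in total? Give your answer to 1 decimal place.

638.7 m

Phase 1 (decelerating): v₀ = 24.5 m/s, a = -0.8 m/s².
v = v₀ + at = 24.5 + (-0.8)(9) = 17.3 m/s
Δx = v₀t + ½at² = 24.5·9 + 0.5·-0.8·9² = 188 m

Phase 2 (accelerating): v₀ = 17.3 m/s, a = 0.3 m/s².
v = v₀ + at → t = (21.5 − 17.3) / 0.3 = 14.0 s
v² = v₀² + 2aΔx → Δx = (21.5² − 17.3²)/(2·0.3) = 272 m

Phase 3 (constant speed): v₀ = 21.5 m/s, a = 0 m/s².
Constant speed: t = d/v = 179/21.5 = 8.33 s
Total distance = 188 + 272 + 179 = 639 m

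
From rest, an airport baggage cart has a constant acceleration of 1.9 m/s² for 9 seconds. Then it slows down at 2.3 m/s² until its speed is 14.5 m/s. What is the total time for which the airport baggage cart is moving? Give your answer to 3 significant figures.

Phase 1 (accelerating): v₀ = 0 m/s, a = 1.9 m/s².
v = v₀ + at = 0 + (1.9)(9) = 17.1 m/s
Δx = v₀t + ½at² = 0·9 + 0.5·1.9·9² = 76.9 m

Phase 2 (decelerating): v₀ = 17.1 m/s, a = -2.3 m/s².
v = v₀ + at → t = (14.5 − 17.1) / -2.3 = 1.13 s
v² = v₀² + 2aΔx → Δx = (14.5² − 17.1²)/(2·-2.3) = 17.9 m
Total time = 9.00 + 1.13 = 10.1 s

10.1 s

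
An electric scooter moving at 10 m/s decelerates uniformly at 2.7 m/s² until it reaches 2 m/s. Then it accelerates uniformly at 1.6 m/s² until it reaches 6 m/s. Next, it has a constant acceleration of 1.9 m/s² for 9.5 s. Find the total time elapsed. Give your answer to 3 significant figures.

Phase 1 (decelerating): v₀ = 10.0 m/s, a = -2.7 m/s².
v = v₀ + at → t = (2 − 10.0) / -2.7 = 2.96 s
v² = v₀² + 2aΔx → Δx = (2² − 10.0²)/(2·-2.7) = 17.8 m

Phase 2 (accelerating): v₀ = 2.00 m/s, a = 1.6 m/s².
v = v₀ + at → t = (6 − 2.00) / 1.6 = 2.50 s
v² = v₀² + 2aΔx → Δx = (6² − 2.00²)/(2·1.6) = 10.0 m

Phase 3 (accelerating): v₀ = 6.00 m/s, a = 1.9 m/s².
v = v₀ + at = 6.00 + (1.9)(9.5) = 24.1 m/s
Δx = v₀t + ½at² = 6.00·9.5 + 0.5·1.9·9.5² = 143 m
Total time = 2.96 + 2.50 + 9.50 = 15.0 s

15.0 s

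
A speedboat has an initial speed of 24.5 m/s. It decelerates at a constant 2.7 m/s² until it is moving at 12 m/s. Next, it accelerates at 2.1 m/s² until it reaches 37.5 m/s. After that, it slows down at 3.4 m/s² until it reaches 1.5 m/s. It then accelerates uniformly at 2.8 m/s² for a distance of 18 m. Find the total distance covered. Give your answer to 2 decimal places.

Phase 1 (decelerating): v₀ = 24.5 m/s, a = -2.7 m/s².
v = v₀ + at → t = (12 − 24.5) / -2.7 = 4.63 s
v² = v₀² + 2aΔx → Δx = (12² − 24.5²)/(2·-2.7) = 84.5 m

Phase 2 (accelerating): v₀ = 12.0 m/s, a = 2.1 m/s².
v = v₀ + at → t = (37.5 − 12.0) / 2.1 = 12.1 s
v² = v₀² + 2aΔx → Δx = (37.5² − 12.0²)/(2·2.1) = 301 m

Phase 3 (decelerating): v₀ = 37.5 m/s, a = -3.4 m/s².
v = v₀ + at → t = (1.5 − 37.5) / -3.4 = 10.6 s
v² = v₀² + 2aΔx → Δx = (1.5² − 37.5²)/(2·-3.4) = 206 m

Phase 4 (accelerating): v₀ = 1.50 m/s, a = 2.8 m/s².
v² = v₀² + 2aΔx = 1.50² + 2·2.8·18 = 103 → v = 10.2 m/s
t = (v − v₀)/a = (10.2 − 1.50)/2.8 = 3.09 s
Total distance = 84.5 + 301 + 206 + 18.0 = 609 m

609.50 m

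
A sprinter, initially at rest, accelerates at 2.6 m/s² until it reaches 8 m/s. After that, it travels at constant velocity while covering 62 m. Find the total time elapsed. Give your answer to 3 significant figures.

10.8 s

Phase 1 (accelerating): v₀ = 0 m/s, a = 2.6 m/s².
v = v₀ + at → t = (8 − 0) / 2.6 = 3.08 s
v² = v₀² + 2aΔx → Δx = (8² − 0²)/(2·2.6) = 12.3 m

Phase 2 (constant speed): v₀ = 8.00 m/s, a = 0 m/s².
Constant speed: t = d/v = 62/8.00 = 7.75 s
Total time = 3.08 + 7.75 = 10.8 s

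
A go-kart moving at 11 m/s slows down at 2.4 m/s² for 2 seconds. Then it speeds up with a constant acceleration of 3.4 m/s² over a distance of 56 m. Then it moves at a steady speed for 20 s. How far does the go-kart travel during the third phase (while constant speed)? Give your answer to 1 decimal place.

Phase 1 (decelerating): v₀ = 11.0 m/s, a = -2.4 m/s².
v = v₀ + at = 11.0 + (-2.4)(2) = 6.20 m/s
Δx = v₀t + ½at² = 11.0·2 + 0.5·-2.4·2² = 17.2 m

Phase 2 (accelerating): v₀ = 6.20 m/s, a = 3.4 m/s².
v² = v₀² + 2aΔx = 6.20² + 2·3.4·56 = 419 → v = 20.5 m/s
t = (v − v₀)/a = (20.5 − 6.20)/3.4 = 4.20 s

Phase 3 (constant speed): v₀ = 20.5 m/s, a = 0 m/s².
v = v₀ + at = 20.5 + (0)(20) = 20.5 m/s
Δx = v₀t + ½at² = 20.5·20 + 0.5·0·20² = 410 m
Distance in phase 3 = 410 m

409.5 m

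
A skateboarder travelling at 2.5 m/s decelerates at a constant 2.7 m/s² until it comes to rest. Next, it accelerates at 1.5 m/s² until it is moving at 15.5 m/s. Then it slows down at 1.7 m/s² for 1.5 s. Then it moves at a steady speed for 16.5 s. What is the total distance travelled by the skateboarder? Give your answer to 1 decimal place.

Phase 1 (decelerating): v₀ = 2.50 m/s, a = -2.7 m/s².
v = v₀ + at → t = (0 − 2.50) / -2.7 = 0.926 s
v² = v₀² + 2aΔx → Δx = (0² − 2.50²)/(2·-2.7) = 1.16 m

Phase 2 (accelerating): v₀ = 0 m/s, a = 1.5 m/s².
v = v₀ + at → t = (15.5 − 0) / 1.5 = 10.3 s
v² = v₀² + 2aΔx → Δx = (15.5² − 0²)/(2·1.5) = 80.1 m

Phase 3 (decelerating): v₀ = 15.5 m/s, a = -1.7 m/s².
v = v₀ + at = 15.5 + (-1.7)(1.5) = 12.9 m/s
Δx = v₀t + ½at² = 15.5·1.5 + 0.5·-1.7·1.5² = 21.3 m

Phase 4 (constant speed): v₀ = 12.9 m/s, a = 0 m/s².
v = v₀ + at = 12.9 + (0)(16.5) = 12.9 m/s
Δx = v₀t + ½at² = 12.9·16.5 + 0.5·0·16.5² = 214 m
Total distance = 1.16 + 80.1 + 21.3 + 214 = 316 m

316.3 m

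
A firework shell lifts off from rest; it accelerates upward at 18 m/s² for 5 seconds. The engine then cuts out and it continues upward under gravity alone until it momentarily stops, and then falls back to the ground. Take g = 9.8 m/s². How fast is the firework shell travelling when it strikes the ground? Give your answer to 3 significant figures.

Phase 1 (powered ascent): v₀ = 0 m/s, a = 18 m/s².
v = v₀ + at = 0 + (18)(5) = 90.0 m/s
Δx = v₀t + ½at² = 0·5 + 0.5·18·5² = 225 m

Phase 2 (coasting upward): v₀ = 90.0 m/s, a = -9.8 m/s².
v = v₀ + at → t = (0 − 90.0) / -9.8 = 9.18 s
v² = v₀² + 2aΔx → Δx = (0² − 90.0²)/(2·-9.8) = 413 m

Phase 3 (free fall): v₀ = 0 m/s, a = -9.8 m/s².
Falls 638 m from rest: t = √(2·638/9.8) = 11.4 s; v = g·t = 112 m/s.
Impact speed = 112 m/s

112 m/s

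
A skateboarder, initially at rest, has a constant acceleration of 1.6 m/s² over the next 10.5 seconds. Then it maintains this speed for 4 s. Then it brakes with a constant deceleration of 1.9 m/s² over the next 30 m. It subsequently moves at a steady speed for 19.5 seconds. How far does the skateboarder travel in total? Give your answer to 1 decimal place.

Phase 1 (accelerating): v₀ = 0 m/s, a = 1.6 m/s².
v = v₀ + at = 0 + (1.6)(10.5) = 16.8 m/s
Δx = v₀t + ½at² = 0·10.5 + 0.5·1.6·10.5² = 88.2 m

Phase 2 (constant speed): v₀ = 16.8 m/s, a = 0 m/s².
v = v₀ + at = 16.8 + (0)(4) = 16.8 m/s
Δx = v₀t + ½at² = 16.8·4 + 0.5·0·4² = 67.2 m

Phase 3 (decelerating): v₀ = 16.8 m/s, a = -1.9 m/s².
v² = v₀² + 2aΔx = 16.8² + 2·-1.9·30 = 168 → v = 13.0 m/s
t = (v − v₀)/a = (13.0 − 16.8)/-1.9 = 2.02 s

Phase 4 (constant speed): v₀ = 13.0 m/s, a = 0 m/s².
v = v₀ + at = 13.0 + (0)(19.5) = 13.0 m/s
Δx = v₀t + ½at² = 13.0·19.5 + 0.5·0·19.5² = 253 m
Total distance = 88.2 + 67.2 + 30.0 + 253 = 438 m

438.3 m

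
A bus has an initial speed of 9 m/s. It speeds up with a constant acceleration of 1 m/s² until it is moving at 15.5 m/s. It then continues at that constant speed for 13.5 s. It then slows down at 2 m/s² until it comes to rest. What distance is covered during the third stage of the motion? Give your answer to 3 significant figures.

Phase 1 (accelerating): v₀ = 9.00 m/s, a = 1 m/s².
v = v₀ + at → t = (15.5 − 9.00) / 1 = 6.50 s
v² = v₀² + 2aΔx → Δx = (15.5² − 9.00²)/(2·1) = 79.6 m

Phase 2 (constant speed): v₀ = 15.5 m/s, a = 0 m/s².
v = v₀ + at = 15.5 + (0)(13.5) = 15.5 m/s
Δx = v₀t + ½at² = 15.5·13.5 + 0.5·0·13.5² = 209 m

Phase 3 (decelerating): v₀ = 15.5 m/s, a = -2 m/s².
v = v₀ + at → t = (0 − 15.5) / -2 = 7.75 s
v² = v₀² + 2aΔx → Δx = (0² − 15.5²)/(2·-2) = 60.1 m
Distance in phase 3 = 60.1 m

60.1 m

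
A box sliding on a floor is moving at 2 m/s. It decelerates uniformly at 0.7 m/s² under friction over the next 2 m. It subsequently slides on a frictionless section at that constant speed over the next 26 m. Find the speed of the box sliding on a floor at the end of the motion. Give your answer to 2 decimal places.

1.10 m/s

Phase 1 (decelerating): v₀ = 2.00 m/s, a = -0.7 m/s².
v² = v₀² + 2aΔx = 2.00² + 2·-0.7·2 = 1.20 → v = 1.10 m/s
t = (v − v₀)/a = (1.10 − 2.00)/-0.7 = 1.29 s

Phase 2 (constant speed): v₀ = 1.10 m/s, a = 0 m/s².
Constant speed: t = d/v = 26/1.10 = 23.7 s
Final speed = 1.10 m/s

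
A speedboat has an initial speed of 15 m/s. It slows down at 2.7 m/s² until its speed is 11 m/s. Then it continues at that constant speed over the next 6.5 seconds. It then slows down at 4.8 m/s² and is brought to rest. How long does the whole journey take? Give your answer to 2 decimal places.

10.27 s

Phase 1 (decelerating): v₀ = 15.0 m/s, a = -2.7 m/s².
v = v₀ + at → t = (11 − 15.0) / -2.7 = 1.48 s
v² = v₀² + 2aΔx → Δx = (11² − 15.0²)/(2·-2.7) = 19.3 m

Phase 2 (constant speed): v₀ = 11.0 m/s, a = 0 m/s².
v = v₀ + at = 11.0 + (0)(6.5) = 11.0 m/s
Δx = v₀t + ½at² = 11.0·6.5 + 0.5·0·6.5² = 71.5 m

Phase 3 (decelerating): v₀ = 11.0 m/s, a = -4.8 m/s².
v = v₀ + at → t = (0 − 11.0) / -4.8 = 2.29 s
v² = v₀² + 2aΔx → Δx = (0² − 11.0²)/(2·-4.8) = 12.6 m
Total time = 1.48 + 6.50 + 2.29 = 10.3 s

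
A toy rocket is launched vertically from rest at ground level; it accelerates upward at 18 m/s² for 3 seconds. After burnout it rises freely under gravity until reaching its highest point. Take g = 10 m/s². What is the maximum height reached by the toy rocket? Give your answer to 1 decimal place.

Phase 1 (powered ascent): v₀ = 0 m/s, a = 18 m/s².
v = v₀ + at = 0 + (18)(3) = 54.0 m/s
Δx = v₀t + ½at² = 0·3 + 0.5·18·3² = 81.0 m

Phase 2 (coasting upward): v₀ = 54.0 m/s, a = -10 m/s².
v = v₀ + at → t = (0 − 54.0) / -10 = 5.40 s
v² = v₀² + 2aΔx → Δx = (0² − 54.0²)/(2·-10) = 146 m
Maximum height = 81.0 + 146 = 227 m

226.8 m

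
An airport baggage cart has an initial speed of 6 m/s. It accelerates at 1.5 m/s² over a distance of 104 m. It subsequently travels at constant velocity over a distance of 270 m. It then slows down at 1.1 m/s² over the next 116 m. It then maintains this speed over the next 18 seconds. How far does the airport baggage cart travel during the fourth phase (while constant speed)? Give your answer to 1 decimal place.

173.4 m

Phase 1 (accelerating): v₀ = 6.00 m/s, a = 1.5 m/s².
v² = v₀² + 2aΔx = 6.00² + 2·1.5·104 = 348 → v = 18.7 m/s
t = (v − v₀)/a = (18.7 − 6.00)/1.5 = 8.44 s

Phase 2 (constant speed): v₀ = 18.7 m/s, a = 0 m/s².
Constant speed: t = d/v = 270/18.7 = 14.5 s

Phase 3 (decelerating): v₀ = 18.7 m/s, a = -1.1 m/s².
v² = v₀² + 2aΔx = 18.7² + 2·-1.1·116 = 92.8 → v = 9.63 m/s
t = (v − v₀)/a = (9.63 − 18.7)/-1.1 = 8.20 s

Phase 4 (constant speed): v₀ = 9.63 m/s, a = 0 m/s².
v = v₀ + at = 9.63 + (0)(18) = 9.63 m/s
Δx = v₀t + ½at² = 9.63·18 + 0.5·0·18² = 173 m
Distance in phase 4 = 173 m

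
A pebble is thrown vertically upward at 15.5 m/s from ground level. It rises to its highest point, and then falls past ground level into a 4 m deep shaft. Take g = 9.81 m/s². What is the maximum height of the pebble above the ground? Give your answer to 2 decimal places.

12.25 m

Phase 1 (rising): v₀ = 15.5 m/s, a = -9.81 m/s².
v = v₀ + at → t = (0 − 15.5) / -9.81 = 1.58 s
v² = v₀² + 2aΔx → Δx = (0² − 15.5²)/(2·-9.81) = 12.2 m
Maximum height = 12.2 m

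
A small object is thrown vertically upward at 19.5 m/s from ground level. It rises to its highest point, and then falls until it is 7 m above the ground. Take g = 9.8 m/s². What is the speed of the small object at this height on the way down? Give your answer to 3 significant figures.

15.6 m/s

Phase 1 (rising): v₀ = 19.5 m/s, a = -9.8 m/s².
v = v₀ + at → t = (0 − 19.5) / -9.8 = 1.99 s
v² = v₀² + 2aΔx → Δx = (0² − 19.5²)/(2·-9.8) = 19.4 m

Phase 2 (falling): v₀ = 0 m/s, a = -9.8 m/s².
Falls 12.4 m from rest: t = √(2·12.4/9.8) = 1.59 s; v = g·t = 15.6 m/s.
Final speed = 15.6 m/s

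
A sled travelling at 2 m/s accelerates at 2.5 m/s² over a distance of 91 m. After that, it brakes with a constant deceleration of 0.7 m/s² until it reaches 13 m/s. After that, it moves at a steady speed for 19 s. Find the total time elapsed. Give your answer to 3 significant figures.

38.8 s

Phase 1 (accelerating): v₀ = 2.00 m/s, a = 2.5 m/s².
v² = v₀² + 2aΔx = 2.00² + 2·2.5·91 = 459 → v = 21.4 m/s
t = (v − v₀)/a = (21.4 − 2.00)/2.5 = 7.77 s

Phase 2 (decelerating): v₀ = 21.4 m/s, a = -0.7 m/s².
v = v₀ + at → t = (13 − 21.4) / -0.7 = 12.0 s
v² = v₀² + 2aΔx → Δx = (13² − 21.4²)/(2·-0.7) = 207 m

Phase 3 (constant speed): v₀ = 13.0 m/s, a = 0 m/s².
v = v₀ + at = 13.0 + (0)(19) = 13.0 m/s
Δx = v₀t + ½at² = 13.0·19 + 0.5·0·19² = 247 m
Total time = 7.77 + 12.0 + 19.0 = 38.8 s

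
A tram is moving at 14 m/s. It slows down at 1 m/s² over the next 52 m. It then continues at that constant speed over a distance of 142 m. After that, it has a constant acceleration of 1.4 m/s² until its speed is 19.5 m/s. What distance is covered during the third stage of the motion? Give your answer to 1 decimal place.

Phase 1 (decelerating): v₀ = 14.0 m/s, a = -1 m/s².
v² = v₀² + 2aΔx = 14.0² + 2·-1·52 = 92.0 → v = 9.59 m/s
t = (v − v₀)/a = (9.59 − 14.0)/-1 = 4.41 s

Phase 2 (constant speed): v₀ = 9.59 m/s, a = 0 m/s².
Constant speed: t = d/v = 142/9.59 = 14.8 s

Phase 3 (accelerating): v₀ = 9.59 m/s, a = 1.4 m/s².
v = v₀ + at → t = (19.5 − 9.59) / 1.4 = 7.08 s
v² = v₀² + 2aΔx → Δx = (19.5² − 9.59²)/(2·1.4) = 103 m
Distance in phase 3 = 103 m

102.9 m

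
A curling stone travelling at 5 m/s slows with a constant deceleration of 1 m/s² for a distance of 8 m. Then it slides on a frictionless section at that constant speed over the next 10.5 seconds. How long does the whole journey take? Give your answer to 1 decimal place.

12.5 s

Phase 1 (decelerating): v₀ = 5.00 m/s, a = -1 m/s².
v² = v₀² + 2aΔx = 5.00² + 2·-1·8 = 9.00 → v = 3.00 m/s
t = (v − v₀)/a = (3.00 − 5.00)/-1 = 2.00 s

Phase 2 (constant speed): v₀ = 3.00 m/s, a = 0 m/s².
v = v₀ + at = 3.00 + (0)(10.5) = 3.00 m/s
Δx = v₀t + ½at² = 3.00·10.5 + 0.5·0·10.5² = 31.5 m
Total time = 2.00 + 10.5 = 12.5 s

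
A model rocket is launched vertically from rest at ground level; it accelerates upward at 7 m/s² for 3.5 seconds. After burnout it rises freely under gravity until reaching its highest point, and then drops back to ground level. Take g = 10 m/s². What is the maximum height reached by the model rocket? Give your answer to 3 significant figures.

Phase 1 (powered ascent): v₀ = 0 m/s, a = 7 m/s².
v = v₀ + at = 0 + (7)(3.5) = 24.5 m/s
Δx = v₀t + ½at² = 0·3.5 + 0.5·7·3.5² = 42.9 m

Phase 2 (coasting upward): v₀ = 24.5 m/s, a = -10 m/s².
v = v₀ + at → t = (0 − 24.5) / -10 = 2.45 s
v² = v₀² + 2aΔx → Δx = (0² − 24.5²)/(2·-10) = 30.0 m
Maximum height = 42.9 + 30.0 = 72.9 m

72.9 m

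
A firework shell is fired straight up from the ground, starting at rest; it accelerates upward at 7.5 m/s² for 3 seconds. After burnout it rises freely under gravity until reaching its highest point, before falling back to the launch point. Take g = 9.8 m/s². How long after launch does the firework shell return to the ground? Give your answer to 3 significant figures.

8.78 s

Phase 1 (powered ascent): v₀ = 0 m/s, a = 7.5 m/s².
v = v₀ + at = 0 + (7.5)(3) = 22.5 m/s
Δx = v₀t + ½at² = 0·3 + 0.5·7.5·3² = 33.8 m

Phase 2 (coasting upward): v₀ = 22.5 m/s, a = -9.8 m/s².
v = v₀ + at → t = (0 − 22.5) / -9.8 = 2.30 s
v² = v₀² + 2aΔx → Δx = (0² − 22.5²)/(2·-9.8) = 25.8 m

Phase 3 (free fall): v₀ = 0 m/s, a = -9.8 m/s².
Falls 59.6 m from rest: t = √(2·59.6/9.8) = 3.49 s; v = g·t = 34.2 m/s.
Total time = 3.00 + 2.30 + 3.49 = 8.78 s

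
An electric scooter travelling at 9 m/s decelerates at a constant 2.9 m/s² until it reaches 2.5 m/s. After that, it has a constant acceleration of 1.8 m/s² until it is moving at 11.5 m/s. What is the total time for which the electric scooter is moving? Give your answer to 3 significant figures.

7.24 s

Phase 1 (decelerating): v₀ = 9.00 m/s, a = -2.9 m/s².
v = v₀ + at → t = (2.5 − 9.00) / -2.9 = 2.24 s
v² = v₀² + 2aΔx → Δx = (2.5² − 9.00²)/(2·-2.9) = 12.9 m

Phase 2 (accelerating): v₀ = 2.50 m/s, a = 1.8 m/s².
v = v₀ + at → t = (11.5 − 2.50) / 1.8 = 5.00 s
v² = v₀² + 2aΔx → Δx = (11.5² − 2.50²)/(2·1.8) = 35.0 m
Total time = 2.24 + 5.00 = 7.24 s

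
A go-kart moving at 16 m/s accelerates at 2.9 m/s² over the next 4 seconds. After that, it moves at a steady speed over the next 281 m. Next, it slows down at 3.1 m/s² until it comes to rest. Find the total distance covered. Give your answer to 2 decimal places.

Phase 1 (accelerating): v₀ = 16.0 m/s, a = 2.9 m/s².
v = v₀ + at = 16.0 + (2.9)(4) = 27.6 m/s
Δx = v₀t + ½at² = 16.0·4 + 0.5·2.9·4² = 87.2 m

Phase 2 (constant speed): v₀ = 27.6 m/s, a = 0 m/s².
Constant speed: t = d/v = 281/27.6 = 10.2 s

Phase 3 (decelerating): v₀ = 27.6 m/s, a = -3.1 m/s².
v = v₀ + at → t = (0 − 27.6) / -3.1 = 8.90 s
v² = v₀² + 2aΔx → Δx = (0² − 27.6²)/(2·-3.1) = 123 m
Total distance = 87.2 + 281 + 123 = 491 m

491.06 m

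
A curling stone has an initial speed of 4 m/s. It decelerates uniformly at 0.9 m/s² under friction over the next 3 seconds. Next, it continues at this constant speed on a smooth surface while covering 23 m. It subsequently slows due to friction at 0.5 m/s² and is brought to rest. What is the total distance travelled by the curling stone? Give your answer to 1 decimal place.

32.6 m

Phase 1 (decelerating): v₀ = 4.00 m/s, a = -0.9 m/s².
v = v₀ + at = 4.00 + (-0.9)(3) = 1.30 m/s
Δx = v₀t + ½at² = 4.00·3 + 0.5·-0.9·3² = 7.95 m

Phase 2 (constant speed): v₀ = 1.30 m/s, a = 0 m/s².
Constant speed: t = d/v = 23/1.30 = 17.7 s

Phase 3 (decelerating): v₀ = 1.30 m/s, a = -0.5 m/s².
v = v₀ + at → t = (0 − 1.30) / -0.5 = 2.60 s
v² = v₀² + 2aΔx → Δx = (0² − 1.30²)/(2·-0.5) = 1.69 m
Total distance = 7.95 + 23.0 + 1.69 = 32.6 m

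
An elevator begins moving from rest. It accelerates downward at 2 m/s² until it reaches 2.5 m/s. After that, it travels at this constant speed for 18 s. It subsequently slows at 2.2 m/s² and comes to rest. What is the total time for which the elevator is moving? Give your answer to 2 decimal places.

20.39 s

Phase 1 (accelerating): v₀ = 0 m/s, a = 2 m/s².
v = v₀ + at → t = (2.5 − 0) / 2 = 1.25 s
v² = v₀² + 2aΔx → Δx = (2.5² − 0²)/(2·2) = 1.56 m

Phase 2 (constant speed): v₀ = 2.50 m/s, a = 0 m/s².
v = v₀ + at = 2.50 + (0)(18) = 2.50 m/s
Δx = v₀t + ½at² = 2.50·18 + 0.5·0·18² = 45.0 m

Phase 3 (decelerating): v₀ = 2.50 m/s, a = -2.2 m/s².
v = v₀ + at → t = (0 − 2.50) / -2.2 = 1.14 s
v² = v₀² + 2aΔx → Δx = (0² − 2.50²)/(2·-2.2) = 1.42 m
Total time = 1.25 + 18.0 + 1.14 = 20.4 s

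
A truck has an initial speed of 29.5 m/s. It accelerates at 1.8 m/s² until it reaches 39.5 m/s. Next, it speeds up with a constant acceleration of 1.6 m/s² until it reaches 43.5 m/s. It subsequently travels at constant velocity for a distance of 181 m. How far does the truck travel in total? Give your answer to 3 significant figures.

476 m

Phase 1 (accelerating): v₀ = 29.5 m/s, a = 1.8 m/s².
v = v₀ + at → t = (39.5 − 29.5) / 1.8 = 5.56 s
v² = v₀² + 2aΔx → Δx = (39.5² − 29.5²)/(2·1.8) = 192 m

Phase 2 (accelerating): v₀ = 39.5 m/s, a = 1.6 m/s².
v = v₀ + at → t = (43.5 − 39.5) / 1.6 = 2.50 s
v² = v₀² + 2aΔx → Δx = (43.5² − 39.5²)/(2·1.6) = 104 m

Phase 3 (constant speed): v₀ = 43.5 m/s, a = 0 m/s².
Constant speed: t = d/v = 181/43.5 = 4.16 s
Total distance = 192 + 104 + 181 = 476 m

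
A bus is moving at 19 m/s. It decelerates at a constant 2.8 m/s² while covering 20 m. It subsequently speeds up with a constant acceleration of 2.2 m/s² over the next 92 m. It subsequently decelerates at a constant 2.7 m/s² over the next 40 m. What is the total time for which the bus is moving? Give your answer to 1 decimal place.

7.3 s

Phase 1 (decelerating): v₀ = 19.0 m/s, a = -2.8 m/s².
v² = v₀² + 2aΔx = 19.0² + 2·-2.8·20 = 249 → v = 15.8 m/s
t = (v − v₀)/a = (15.8 − 19.0)/-2.8 = 1.15 s

Phase 2 (accelerating): v₀ = 15.8 m/s, a = 2.2 m/s².
v² = v₀² + 2aΔx = 15.8² + 2·2.2·92 = 654 → v = 25.6 m/s
t = (v − v₀)/a = (25.6 − 15.8)/2.2 = 4.45 s

Phase 3 (decelerating): v₀ = 25.6 m/s, a = -2.7 m/s².
v² = v₀² + 2aΔx = 25.6² + 2·-2.7·40 = 438 → v = 20.9 m/s
t = (v − v₀)/a = (20.9 − 25.6)/-2.7 = 1.72 s
Total time = 1.15 + 4.45 + 1.72 = 7.32 s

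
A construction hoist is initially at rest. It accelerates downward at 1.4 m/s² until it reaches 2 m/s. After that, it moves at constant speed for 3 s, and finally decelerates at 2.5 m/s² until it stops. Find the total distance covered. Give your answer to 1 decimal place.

8.2 m

Phase 1 (accelerating): v₀ = 0 m/s, a = 1.4 m/s².
v = v₀ + at → t = (2 − 0) / 1.4 = 1.43 s
v² = v₀² + 2aΔx → Δx = (2² − 0²)/(2·1.4) = 1.43 m

Phase 2 (constant speed): v₀ = 2.00 m/s, a = 0 m/s².
v = v₀ + at = 2.00 + (0)(3) = 2.00 m/s
Δx = v₀t + ½at² = 2.00·3 + 0.5·0·3² = 6.00 m

Phase 3 (decelerating): v₀ = 2.00 m/s, a = -2.5 m/s².
v = v₀ + at → t = (0 − 2.00) / -2.5 = 0.800 s
v² = v₀² + 2aΔx → Δx = (0² − 2.00²)/(2·-2.5) = 0.800 m
Total distance = 1.43 + 6.00 + 0.800 = 8.23 m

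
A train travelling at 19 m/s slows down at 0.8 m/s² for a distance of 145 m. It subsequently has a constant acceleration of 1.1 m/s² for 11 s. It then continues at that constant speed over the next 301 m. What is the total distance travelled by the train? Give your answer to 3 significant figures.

637 m

Phase 1 (decelerating): v₀ = 19.0 m/s, a = -0.8 m/s².
v² = v₀² + 2aΔx = 19.0² + 2·-0.8·145 = 129 → v = 11.4 m/s
t = (v − v₀)/a = (11.4 − 19.0)/-0.8 = 9.55 s

Phase 2 (accelerating): v₀ = 11.4 m/s, a = 1.1 m/s².
v = v₀ + at = 11.4 + (1.1)(11) = 23.5 m/s
Δx = v₀t + ½at² = 11.4·11 + 0.5·1.1·11² = 191 m

Phase 3 (constant speed): v₀ = 23.5 m/s, a = 0 m/s².
Constant speed: t = d/v = 301/23.5 = 12.8 s
Total distance = 145 + 191 + 301 = 637 m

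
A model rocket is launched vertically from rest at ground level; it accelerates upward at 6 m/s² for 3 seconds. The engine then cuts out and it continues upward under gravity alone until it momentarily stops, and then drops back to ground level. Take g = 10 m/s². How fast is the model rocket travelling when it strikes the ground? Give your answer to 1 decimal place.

29.4 m/s

Phase 1 (powered ascent): v₀ = 0 m/s, a = 6 m/s².
v = v₀ + at = 0 + (6)(3) = 18.0 m/s
Δx = v₀t + ½at² = 0·3 + 0.5·6·3² = 27.0 m

Phase 2 (coasting upward): v₀ = 18.0 m/s, a = -10 m/s².
v = v₀ + at → t = (0 − 18.0) / -10 = 1.80 s
v² = v₀² + 2aΔx → Δx = (0² − 18.0²)/(2·-10) = 16.2 m

Phase 3 (free fall): v₀ = 0 m/s, a = -10 m/s².
Falls 43.2 m from rest: t = √(2·43.2/10) = 2.94 s; v = g·t = 29.4 m/s.
Impact speed = 29.4 m/s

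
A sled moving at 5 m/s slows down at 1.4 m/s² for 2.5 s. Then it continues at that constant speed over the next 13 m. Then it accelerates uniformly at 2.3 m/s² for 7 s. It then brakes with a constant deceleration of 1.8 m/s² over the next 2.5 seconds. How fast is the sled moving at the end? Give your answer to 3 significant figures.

Phase 1 (decelerating): v₀ = 5.00 m/s, a = -1.4 m/s².
v = v₀ + at = 5.00 + (-1.4)(2.5) = 1.50 m/s
Δx = v₀t + ½at² = 5.00·2.5 + 0.5·-1.4·2.5² = 8.12 m

Phase 2 (constant speed): v₀ = 1.50 m/s, a = 0 m/s².
Constant speed: t = d/v = 13/1.50 = 8.67 s

Phase 3 (accelerating): v₀ = 1.50 m/s, a = 2.3 m/s².
v = v₀ + at = 1.50 + (2.3)(7) = 17.6 m/s
Δx = v₀t + ½at² = 1.50·7 + 0.5·2.3·7² = 66.8 m

Phase 4 (decelerating): v₀ = 17.6 m/s, a = -1.8 m/s².
v = v₀ + at = 17.6 + (-1.8)(2.5) = 13.1 m/s
Δx = v₀t + ½at² = 17.6·2.5 + 0.5·-1.8·2.5² = 38.4 m
Final speed = 13.1 m/s

13.1 m/s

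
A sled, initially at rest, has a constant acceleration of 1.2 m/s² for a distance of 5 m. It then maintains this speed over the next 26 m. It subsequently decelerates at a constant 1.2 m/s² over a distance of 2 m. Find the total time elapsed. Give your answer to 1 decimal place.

11.0 s

Phase 1 (accelerating): v₀ = 0 m/s, a = 1.2 m/s².
v² = v₀² + 2aΔx = 0² + 2·1.2·5 = 12.0 → v = 3.46 m/s
t = (v − v₀)/a = (3.46 − 0)/1.2 = 2.89 s

Phase 2 (constant speed): v₀ = 3.46 m/s, a = 0 m/s².
Constant speed: t = d/v = 26/3.46 = 7.51 s

Phase 3 (decelerating): v₀ = 3.46 m/s, a = -1.2 m/s².
v² = v₀² + 2aΔx = 3.46² + 2·-1.2·2 = 7.20 → v = 2.68 m/s
t = (v − v₀)/a = (2.68 − 3.46)/-1.2 = 0.651 s
Total time = 2.89 + 7.51 + 0.651 = 11.0 s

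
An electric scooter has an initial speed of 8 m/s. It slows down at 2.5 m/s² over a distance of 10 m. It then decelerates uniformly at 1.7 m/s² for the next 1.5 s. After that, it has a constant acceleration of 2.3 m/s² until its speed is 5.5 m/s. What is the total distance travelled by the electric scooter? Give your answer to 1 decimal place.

Phase 1 (decelerating): v₀ = 8.00 m/s, a = -2.5 m/s².
v² = v₀² + 2aΔx = 8.00² + 2·-2.5·10 = 14.0 → v = 3.74 m/s
t = (v − v₀)/a = (3.74 − 8.00)/-2.5 = 1.70 s

Phase 2 (decelerating): v₀ = 3.74 m/s, a = -1.7 m/s².
v = v₀ + at = 3.74 + (-1.7)(1.5) = 1.19 m/s
Δx = v₀t + ½at² = 3.74·1.5 + 0.5·-1.7·1.5² = 3.70 m

Phase 3 (accelerating): v₀ = 1.19 m/s, a = 2.3 m/s².
v = v₀ + at → t = (5.5 − 1.19) / 2.3 = 1.87 s
v² = v₀² + 2aΔx → Δx = (5.5² − 1.19²)/(2·2.3) = 6.27 m
Total distance = 10.0 + 3.70 + 6.27 = 20.0 m

20.0 m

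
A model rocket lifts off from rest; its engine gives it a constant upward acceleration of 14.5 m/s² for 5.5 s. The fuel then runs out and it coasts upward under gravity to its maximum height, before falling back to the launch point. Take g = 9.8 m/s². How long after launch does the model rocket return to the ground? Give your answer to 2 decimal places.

24.17 s

Phase 1 (powered ascent): v₀ = 0 m/s, a = 14.5 m/s².
v = v₀ + at = 0 + (14.5)(5.5) = 79.8 m/s
Δx = v₀t + ½at² = 0·5.5 + 0.5·14.5·5.5² = 219 m

Phase 2 (coasting upward): v₀ = 79.8 m/s, a = -9.8 m/s².
v = v₀ + at → t = (0 − 79.8) / -9.8 = 8.14 s
v² = v₀² + 2aΔx → Δx = (0² − 79.8²)/(2·-9.8) = 324 m

Phase 3 (free fall): v₀ = 0 m/s, a = -9.8 m/s².
Falls 544 m from rest: t = √(2·544/9.8) = 10.5 s; v = g·t = 103 m/s.
Total time = 5.50 + 8.14 + 10.5 = 24.2 s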